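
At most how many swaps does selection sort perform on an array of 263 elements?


Each of the 262 passes places one element in its final position.
Pass 1: swap minimum into position 0
Pass 2: swap minimum of remaining into position 1
...
Pass 262: last two elements, one swap
Maximum swaps = 263 - 1 = 262


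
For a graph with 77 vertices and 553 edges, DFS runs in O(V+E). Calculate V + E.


A full DFS traversal visits each vertex once and examines each edge once.
V = 77
E = 553
Sum = 77 + 553 = 630


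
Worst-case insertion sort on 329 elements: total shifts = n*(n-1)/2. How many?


Sum of shifts = 1 + 2 + 3 + ... + 328
= 329 * 328 / 2
= 107912 / 2
= 53956


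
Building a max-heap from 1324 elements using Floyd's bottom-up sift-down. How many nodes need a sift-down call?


In a heap of 1324 elements (0-indexed array):
  Last element index: 1323
  Parent of last element: floor((1323 - 1) / 2) = 661
  Internal nodes: indices 0 to 661
  Count = floor(1324/2) = 662


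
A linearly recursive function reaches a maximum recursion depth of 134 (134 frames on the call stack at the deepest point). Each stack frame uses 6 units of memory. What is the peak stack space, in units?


Maximum recursion depth = 134 frames
Memory per frame = 6 units
Total stack space = depth * frame_size
= 134 * 6 = 804


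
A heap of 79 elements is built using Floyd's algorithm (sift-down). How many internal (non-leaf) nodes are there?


Leaf nodes occupy roughly half the array.
Sift-down is called for each internal node, starting from the last one.
Internal nodes = floor(n/2) = floor(79/2) = 39


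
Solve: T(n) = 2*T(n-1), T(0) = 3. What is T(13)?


Unrolling:
T(13) = 2*T(12) = 2^2*T(11) = ... = 2^13*T(0)
= 2^13 * 3
= 8192 * 3 = 24576


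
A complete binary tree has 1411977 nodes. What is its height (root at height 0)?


In a complete binary tree, level k holds nodes 2^k .. 2^(k+1)-1 (1-indexed).
Height = floor(log2(n)) = floor(log2(1411977)) = 20
Check: 2^20 = 1048576 <= 1411977 < 2097152 = 2^21


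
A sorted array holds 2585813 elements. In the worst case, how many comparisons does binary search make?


Halving sequence: 2585813 -> 1292906 -> 646453 -> 323226 -> 161613 -> 80806 -> 40403 -> 20201 -> 10100 -> 5050 -> 2525 -> 1262 -> 631 -> 315 -> 157 -> 78 -> 39 -> 19 -> 9 -> 4 -> 2 -> 1
Number of halvings = 21
Max comparisons = 21 + 1 = 22


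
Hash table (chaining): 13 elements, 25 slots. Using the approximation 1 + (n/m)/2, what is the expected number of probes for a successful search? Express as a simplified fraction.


Computing expected probes:
alpha = 13/25
= 1 + alpha/2
= 1 + 13/(2*25)
= (2*25 + 13) / (2*25)
= 63/50


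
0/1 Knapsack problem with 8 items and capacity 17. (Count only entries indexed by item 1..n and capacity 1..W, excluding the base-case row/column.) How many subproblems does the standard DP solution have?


The DP table is indexed by (item, capacity).
Rows: 8 items
Columns: 17 capacity values (1 to W)
Total subproblems = 8 * 17 = 136


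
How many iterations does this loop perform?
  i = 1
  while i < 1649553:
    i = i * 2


The loop variable doubles each iteration:
i = 1 -> 2 -> 4 -> 8 -> 16 -> 32 -> 64 -> 128 -> 256 -> 512 -> 1024 -> 2048 -> 4096 -> 8192 -> 16384 -> 32768 -> 65536 -> 131072 -> 262144 -> 524288 -> 1048576 -> 2097152 (stop, 2097152 >= 1649553)
Number of doublings = ceil(log2(1649553)) = 21


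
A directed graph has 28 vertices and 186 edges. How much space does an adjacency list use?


Adjacency list: one list head per vertex + one entry per edge
Vertex heads: 28
Edge entries: 186
Total = 28 + 186 = 214


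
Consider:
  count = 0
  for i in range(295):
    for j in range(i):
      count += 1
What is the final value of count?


For each i, the inner loop runs i times:
  i=0: inner runs 0 times
  i=1: inner runs 1 time
  i=2: inner runs 2 times
  i=3: inner runs 3 times
  i=4: inner runs 4 times
  i=5: inner runs 5 times
  i=6: inner runs 6 times
  i=7: inner runs 7 times
  ...
Total = 0 + 1 + 2 + ... + 294 = 295*(295-1)/2 = 43365


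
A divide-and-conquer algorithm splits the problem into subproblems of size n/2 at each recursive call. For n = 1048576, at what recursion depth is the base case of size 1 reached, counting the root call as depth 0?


At each depth, the problem size is divided by 2:
  Depth 0: problem size = 1048576
  Depth 1: problem size = 524288
  Depth 2: problem size = 262144
  Depth 3: problem size = 131072
  Depth 4: problem size = 65536
  Depth 5: problem size = 32768
  Depth 6: problem size = 16384
  Depth 7: problem size = 8192
  Depth 8: problem size = 4096
  Depth 9: problem size = 2048
  Depth 10: problem size = 1024
  Depth 11: problem size = 512
  Depth 12: problem size = 256
  Depth 13: problem size = 128
  Depth 14: problem size = 64
  Depth 15: problem size = 32
  Depth 16: problem size = 16
  Depth 17: problem size = 8
  Depth 18: problem size = 4
  Depth 19: problem size = 2
  Depth 20: problem size = 1 (base case)
The base case is reached at depth log_2(1048576) = 20 (the tree has 21 levels counting depth 0, but the depth asked for is 20).
Recursion depth = 20


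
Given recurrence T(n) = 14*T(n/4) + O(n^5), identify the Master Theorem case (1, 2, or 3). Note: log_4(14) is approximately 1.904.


Master Theorem parameters: a=14, b=4, c=5
log_b(a) = 1.904
Compare b^c with a: 4^5 = 1024 > 14, so c > log_b(a).
Comparing c=5 vs log_b(a)=1.904:
5 > 1.904 => Case 3
Result: T(n) = O(n^5)
Master Theorem case = 3


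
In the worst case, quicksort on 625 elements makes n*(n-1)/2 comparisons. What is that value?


Sum of comparisons per partition:
624 + 623 + ... + 1 + 0
= 625 * (625 - 1) / 2
= 625 * 624 / 2
= 195000


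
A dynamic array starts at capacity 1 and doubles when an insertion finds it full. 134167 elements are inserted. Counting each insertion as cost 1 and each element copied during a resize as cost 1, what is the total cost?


n = 134167
Insertion costs: 134167
Resizes copy 1, 2, 4, ... up to the largest power of 2 that is <= n-1 = 134166, i.e. 131072.
Copy costs = 1 + 2 + 4 + 8 + 16 + 32 + 64 + 128 + 256 + 512 + 1024 + 2048 + 4096 + 8192 + 16384 + 32768 + 65536 + 131072 = 262143
Total = 134167 + 262143 = 396310


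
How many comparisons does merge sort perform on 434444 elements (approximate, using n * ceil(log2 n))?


Recursion depth: ceil(log2(434444)) = 19
Each recursion level merges n = 434444 elements
Total = 434444 * 19 = 8254436


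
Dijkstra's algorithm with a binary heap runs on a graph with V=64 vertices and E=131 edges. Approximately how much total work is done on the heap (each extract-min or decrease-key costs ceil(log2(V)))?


Dijkstra with a binary heap: each vertex is extracted once, each edge may relax once.
Each heap operation costs O(log V).
V + E = 64 + 131 = 195
ceil(log2(64)) = 6 (since 2^5 = 32 < 64 <= 64 = 2^6)
Total heap work = (V+E) * ceil(log2(V)) = 195 * 6 = 1170


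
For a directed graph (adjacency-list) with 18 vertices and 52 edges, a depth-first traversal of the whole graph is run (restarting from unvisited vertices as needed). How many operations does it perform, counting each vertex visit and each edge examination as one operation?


A full DFS traversal visits each vertex once and examines each edge once.
V = 18
E = 52
Sum = 18 + 52 = 70


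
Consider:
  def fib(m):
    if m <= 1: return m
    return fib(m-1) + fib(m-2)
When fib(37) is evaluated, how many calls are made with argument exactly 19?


Let N(m) = number of times fib(m) is called while evaluating fib(37).
N(37) = 1 (the initial call).
N(36) = 1 (only fib(37) calls it).
For 1 <= m <= 35: fib(m) is called by fib(m+1) and fib(m+2), so
  N(m) = N(m+1) + N(m+2).
fib(0) is called only by fib(2), so N(0) = N(2).
Walk down from m=37:
  N(37)=1, N(36)=1, N(35)=2, N(34)=3, N(33)=5, N(32)=8, N(31)=13, N(30)=21, N(29)=34, N(28)=55, N(27)=89, N(26)=144, N(25)=233, N(24)=377, N(23)=610, N(22)=987, N(21)=1597, N(20)=2584, N(19)=4181
N(19) = 4181


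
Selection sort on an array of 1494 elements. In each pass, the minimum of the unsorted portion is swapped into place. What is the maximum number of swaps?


Selection sort performs one swap per pass:
  Pass 1: find min in positions 0 to 1493, swap with position 0
  Pass 2: find min in positions 1 to 1493, swap with position 1
  Pass 3: find min in positions 2 to 1493, swap with position 2
  Pass 4: find min in positions 3 to 1493, swap with position 3
  Pass 5: find min in positions 4 to 1493, swap with position 4
  ... (1488 more passes)
Total passes (and swaps) = n - 1 = 1494 - 1 = 1493


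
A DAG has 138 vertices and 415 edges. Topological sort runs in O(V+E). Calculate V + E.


V = 138 (vertex processing)
E = 415 (edge processing)
V + E = 138 + 415 = 553


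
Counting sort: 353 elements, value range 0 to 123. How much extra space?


n = 353 (output array)
k = 124 (count array for 124 distinct values)
Extra space = 353 + 124 = 477


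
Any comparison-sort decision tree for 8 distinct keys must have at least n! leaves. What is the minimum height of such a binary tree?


A binary decision tree of height h has at most 2^h leaves and needs at least n! of them, so h >= ceil(log2(n!)).
Compute 8! as a running product:
  x2 = 2, x3 = 6, x4 = 24, x5 = 120
  x6 = 720, x7 = 5040, x8 = 40320
8! = 40320
Bracket between powers of 2:
  2^15 = 32768 < 40320 <= 65536 = 2^16
So ceil(log2(8!)) = 16


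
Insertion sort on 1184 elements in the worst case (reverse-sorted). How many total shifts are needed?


In the worst case (reverse-sorted), each element shifts past all previous:
  Element 1: 1 shifts
  Element 2: 2 shifts
  Element 3: 3 shifts
  Element 4: 4 shifts
  Element 5: 5 shifts
  ...
  Element 1183: 1183 shifts
Total = 1 + 2 + ... + 1183
= 1184*(1184-1)/2 = 700336


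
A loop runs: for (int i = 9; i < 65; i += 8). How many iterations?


Loop starts at i = 9, increments by 8, stops when i >= 65.
Number of iterations = ceil((65 - 9) / 8)
= ceil(56 / 8)
= 7


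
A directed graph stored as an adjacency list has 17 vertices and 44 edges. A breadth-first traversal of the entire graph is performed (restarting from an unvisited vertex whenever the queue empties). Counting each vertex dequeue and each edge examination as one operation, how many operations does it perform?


A full BFS traversal dequeues each vertex once and examines each edge once.
Vertex visits: 17
Edge visits: 44
V + E = 17 + 44 = 61


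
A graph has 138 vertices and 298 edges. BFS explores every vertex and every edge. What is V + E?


A full BFS traversal dequeues each vertex once and examines each edge once.
Vertex visits: 138
Edge visits: 298
V + E = 138 + 298 = 436


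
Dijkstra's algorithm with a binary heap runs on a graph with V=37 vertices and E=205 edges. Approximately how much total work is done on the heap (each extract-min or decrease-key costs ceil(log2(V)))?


Dijkstra with a binary heap: each vertex is extracted once, each edge may relax once.
Each heap operation costs O(log V).
V + E = 37 + 205 = 242
ceil(log2(37)) = 6 (since 2^5 = 32 < 37 <= 64 = 2^6)
Total heap work = (V+E) * ceil(log2(V)) = 242 * 6 = 1452


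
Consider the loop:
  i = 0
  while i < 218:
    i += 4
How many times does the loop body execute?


Starting at i = 0, each iteration adds 4.
Iterations until i >= 218:
  Iteration 1: i = 0 -> i = 4
  Iteration 2: i = 4 -> i = 8
  Iteration 3: i = 8 -> i = 12
  Iteration 4: i = 12 -> i = 16
  Iteration 5: i = 16 -> i = 20
  Iteration 6: i = 20 -> i = 24
  Iteration 7: i = 24 -> i = 28
  Iteration 8: i = 28 -> i = 32
  ... continuing ...
Total iterations = ceil(218/4) = 55


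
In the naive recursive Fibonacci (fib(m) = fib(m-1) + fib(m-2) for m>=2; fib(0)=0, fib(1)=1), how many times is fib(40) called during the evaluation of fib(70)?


Let N(m) = number of times fib(m) is called while evaluating fib(70).
N(70) = 1 (the initial call).
N(69) = 1 (only fib(70) calls it).
For 1 <= m <= 68: fib(m) is called by fib(m+1) and fib(m+2), so
  N(m) = N(m+1) + N(m+2).
fib(0) is called only by fib(2), so N(0) = N(2).
Walk down from m=70:
  N(70)=1, N(69)=1, N(68)=2, N(67)=3, N(66)=5, N(65)=8, N(64)=13, N(63)=21, N(62)=34, N(61)=55, N(60)=89, N(59)=144, N(58)=233, N(57)=377, N(56)=610, N(55)=987, N(54)=1597, N(53)=2584, N(52)=4181, N(51)=6765, N(50)=10946, N(49)=17711, N(48)=28657, N(47)=46368, N(46)=75025, N(45)=121393, N(44)=196418, N(43)=317811, N(42)=514229, N(41)=832040, N(40)=1346269
N(40) = 1346269


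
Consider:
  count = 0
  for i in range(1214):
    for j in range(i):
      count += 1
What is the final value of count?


For each i, the inner loop runs i times:
  i=0: inner runs 0 times
  i=1: inner runs 1 time
  i=2: inner runs 2 times
  i=3: inner runs 3 times
  i=4: inner runs 4 times
  i=5: inner runs 5 times
  i=6: inner runs 6 times
  i=7: inner runs 7 times
  ...
Total = 0 + 1 + 2 + ... + 1213 = 1214*(1214-1)/2 = 736291


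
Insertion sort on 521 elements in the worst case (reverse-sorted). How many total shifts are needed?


In the worst case (reverse-sorted), each element shifts past all previous:
  Element 1: 1 shifts
  Element 2: 2 shifts
  Element 3: 3 shifts
  Element 4: 4 shifts
  Element 5: 5 shifts
  ...
  Element 520: 520 shifts
Total = 1 + 2 + ... + 520
= 521*(521-1)/2 = 135460


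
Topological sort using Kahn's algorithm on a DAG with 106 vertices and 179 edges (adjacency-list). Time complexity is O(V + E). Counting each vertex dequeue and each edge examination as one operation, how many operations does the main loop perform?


Kahn's algorithm:
  1. Compute in-degrees: O(V + E)
  2. Process queue: each vertex dequeued once (O(V))
     each edge examined once (O(E))
Total = V + E = 106 + 179 = 285


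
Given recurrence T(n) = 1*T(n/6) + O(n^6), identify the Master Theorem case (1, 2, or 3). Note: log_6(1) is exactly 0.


Master Theorem parameters: a=1, b=6, c=6
log_b(a) = 0
Compare b^c with a: 6^6 = 46656 > 1, so c > log_b(a).
Comparing c=6 vs log_b(a)=0:
6 > 0 => Case 3
Result: T(n) = O(n^6)
Master Theorem case = 3


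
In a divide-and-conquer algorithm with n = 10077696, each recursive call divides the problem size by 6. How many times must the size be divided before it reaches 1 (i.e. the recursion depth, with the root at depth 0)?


Number of divisions = log_6(10077696)
Sizes: 10077696 -> 1679616 -> 279936 -> 46656 -> 7776 -> 1296 -> 216 -> 36 -> 6 -> 1 (9 divisions)
Recursion depth = 9


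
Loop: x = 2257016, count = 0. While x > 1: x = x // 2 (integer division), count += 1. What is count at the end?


The variable x halves each step:
x = 2257016 -> 1128508 -> 564254 -> 282127 -> 141063 -> 70531 -> 35265 -> 17632 -> 8816 -> 4408 -> 2204 -> 1102 -> 551 -> 275 -> 137 -> 68 -> 34 -> 17 -> 8 -> 4 -> 2 -> 1
Number of halvings = floor(log2(2257016)) = 21


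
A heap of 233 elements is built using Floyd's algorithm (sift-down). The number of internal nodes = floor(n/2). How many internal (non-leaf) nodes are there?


Leaf nodes occupy roughly half the array.
Sift-down is called for each internal node, starting from the last one.
Internal nodes = floor(n/2) = floor(233/2) = 116


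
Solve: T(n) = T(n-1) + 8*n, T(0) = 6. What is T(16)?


Expanding the recurrence:
T(16) = T(15) + 8*16
       = T(14) + 8*15 + 8*16
       ...
       = T(0) + 8*(1 + 2 + ... + 16)
       = 6 + 8 * 16*17/2
       = 6 + 8 * 136
       = 6 + 1088 = 1094


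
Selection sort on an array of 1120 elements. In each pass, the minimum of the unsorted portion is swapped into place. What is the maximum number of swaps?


Selection sort performs one swap per pass:
  Pass 1: find min in positions 0 to 1119, swap with position 0
  Pass 2: find min in positions 1 to 1119, swap with position 1
  Pass 3: find min in positions 2 to 1119, swap with position 2
  Pass 4: find min in positions 3 to 1119, swap with position 3
  Pass 5: find min in positions 4 to 1119, swap with position 4
  ... (1114 more passes)
Total passes (and swaps) = n - 1 = 1120 - 1 = 1119


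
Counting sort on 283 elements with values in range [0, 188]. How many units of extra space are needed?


Output array size: 283 (to store sorted result)
Count array size: 189 (one slot per possible value, range 0 to 188)
Total extra space = 283 + 189 = 472


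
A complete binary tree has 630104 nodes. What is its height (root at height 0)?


In a complete binary tree, level k holds nodes 2^k .. 2^(k+1)-1 (1-indexed).
Height = floor(log2(n)) = floor(log2(630104)) = 19
Check: 2^19 = 524288 <= 630104 < 1048576 = 2^20


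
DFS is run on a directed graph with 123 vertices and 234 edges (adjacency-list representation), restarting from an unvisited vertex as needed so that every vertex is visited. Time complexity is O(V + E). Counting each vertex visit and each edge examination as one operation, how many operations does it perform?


A full DFS traversal processes each vertex exactly once (push/pop on stack).
Each directed edge is examined once.
V = 123, E = 234
V + E = 357


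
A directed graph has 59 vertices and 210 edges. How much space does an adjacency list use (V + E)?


Adjacency list: one list head per vertex + one entry per edge
Vertex heads: 59
Edge entries: 210
Total = 59 + 210 = 269


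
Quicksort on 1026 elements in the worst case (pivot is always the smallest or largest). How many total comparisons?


In the worst case, each partition step picks the worst pivot:
  Partition 1: 1025 comparisons (n-1 elements to compare)
  Partition 2: 1024 comparisons
  Partition 3: 1023 comparisons
  Partition 4: 1022 comparisons
  Partition 5: 1021 comparisons
  ...
  Last partition: 0 comparisons
Total = (n-1) + (n-2) + ... + 1 + 0 = n*(n-1)/2
= 1026*1025/2 = 525825


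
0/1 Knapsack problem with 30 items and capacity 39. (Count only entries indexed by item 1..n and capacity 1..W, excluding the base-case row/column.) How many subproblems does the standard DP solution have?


The DP table is indexed by (item, capacity).
Rows: 30 items
Columns: 39 capacity values (1 to W)
Total subproblems = 30 * 39 = 1170


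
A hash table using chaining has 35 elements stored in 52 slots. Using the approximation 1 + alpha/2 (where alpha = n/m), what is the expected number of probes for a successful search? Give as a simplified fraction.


Load factor alpha = n/m = 35/52
Expected probes = 1 + alpha/2 = 1 + 35/(2*52)
= 1 + 35/104
= 104/104 + 35/104
= 139/104


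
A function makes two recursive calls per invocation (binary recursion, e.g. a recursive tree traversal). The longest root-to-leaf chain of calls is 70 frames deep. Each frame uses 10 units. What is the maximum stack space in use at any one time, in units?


Binary recursion: the two calls run one after the other, so only one root-to-leaf chain of frames is on the stack at a time.
Maximum depth (longest chain) = 70 frames
Each frame = 10 units
Max stack space = 70 * 10 = 700


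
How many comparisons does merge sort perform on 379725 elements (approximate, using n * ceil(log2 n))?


Recursion depth: ceil(log2(379725)) = 19
Each recursion level merges n = 379725 elements
Total = 379725 * 19 = 7214775


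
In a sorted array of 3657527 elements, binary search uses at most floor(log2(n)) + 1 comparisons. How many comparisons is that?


Halving sequence: 3657527 -> 1828763 -> 914381 -> 457190 -> 228595 -> 114297 -> 57148 -> 28574 -> 14287 -> 7143 -> 3571 -> 1785 -> 892 -> 446 -> 223 -> 111 -> 55 -> 27 -> 13 -> 6 -> 3 -> 1
Number of halvings = 21
Max comparisons = 21 + 1 = 22


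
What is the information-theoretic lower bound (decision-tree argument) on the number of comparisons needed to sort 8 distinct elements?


A binary decision tree of height h has at most 2^h leaves and needs at least n! of them, so h >= ceil(log2(n!)).
Compute 8! as a running product:
  x2 = 2, x3 = 6, x4 = 24, x5 = 120
  x6 = 720, x7 = 5040, x8 = 40320
8! = 40320
Bracket between powers of 2:
  2^15 = 32768 < 40320 <= 65536 = 2^16
So ceil(log2(8!)) = 16


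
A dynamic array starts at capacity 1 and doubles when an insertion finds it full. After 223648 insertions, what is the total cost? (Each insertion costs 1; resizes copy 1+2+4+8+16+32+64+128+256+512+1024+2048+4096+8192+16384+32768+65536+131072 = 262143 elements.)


Insertion cost: 223648 (one per element)
Resizes occur just before inserting elements 2, 3, 5, 9, ...
Elements copied at each resize: 1 + 2 + 4 + 8 + 16 + 32 + 64 + 128 + 256 + 512 + 1024 + 2048 + 4096 + 8192 + 16384 + 32768 + 65536 + 131072
Sum of copies = 262143 (geometric series: 2^k - 1)
Total = 223648 + 262143 = 485791


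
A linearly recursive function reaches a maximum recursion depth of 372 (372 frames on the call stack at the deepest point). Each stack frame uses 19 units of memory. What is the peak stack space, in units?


Maximum recursion depth = 372 frames
Memory per frame = 19 units
Total stack space = depth * frame_size
= 372 * 19 = 7068


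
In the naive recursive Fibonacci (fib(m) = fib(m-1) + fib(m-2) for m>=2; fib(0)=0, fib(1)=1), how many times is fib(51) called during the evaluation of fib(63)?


Let N(m) = number of times fib(m) is called while evaluating fib(63).
N(63) = 1 (the initial call).
N(62) = 1 (only fib(63) calls it).
For 1 <= m <= 61: fib(m) is called by fib(m+1) and fib(m+2), so
  N(m) = N(m+1) + N(m+2).
fib(0) is called only by fib(2), so N(0) = N(2).
Walk down from m=63:
  N(63)=1, N(62)=1, N(61)=2, N(60)=3, N(59)=5, N(58)=8, N(57)=13, N(56)=21, N(55)=34, N(54)=55, N(53)=89, N(52)=144, N(51)=233
N(51) = 233


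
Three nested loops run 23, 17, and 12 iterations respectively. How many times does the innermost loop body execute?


Loop 1 (outermost): 23 iterations
Loop 2 (middle): 17 iterations per outer
Loop 3 (innermost): 12 iterations per middle
Total = 23 * 17 * 12 = 4692


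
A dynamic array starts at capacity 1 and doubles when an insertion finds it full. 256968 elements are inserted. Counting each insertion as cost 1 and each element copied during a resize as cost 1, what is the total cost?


n = 256968
Insertion costs: 256968
Resizes copy 1, 2, 4, ... up to the largest power of 2 that is <= n-1 = 256967, i.e. 131072.
Copy costs = 1 + 2 + 4 + 8 + 16 + 32 + 64 + 128 + 256 + 512 + 1024 + 2048 + 4096 + 8192 + 16384 + 32768 + 65536 + 131072 = 262143
Total = 256968 + 262143 = 519111


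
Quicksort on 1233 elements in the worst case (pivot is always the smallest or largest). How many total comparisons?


In the worst case, each partition step picks the worst pivot:
  Partition 1: 1232 comparisons (n-1 elements to compare)
  Partition 2: 1231 comparisons
  Partition 3: 1230 comparisons
  Partition 4: 1229 comparisons
  Partition 5: 1228 comparisons
  ...
  Last partition: 0 comparisons
Total = (n-1) + (n-2) + ... + 1 + 0 = n*(n-1)/2
= 1233*1232/2 = 759528


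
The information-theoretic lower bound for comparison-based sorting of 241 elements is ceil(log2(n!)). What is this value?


A binary decision tree of height h has at most 2^h leaves and needs at least n! of them, so h >= ceil(log2(n!)).
241! is far too large to multiply out, so use Stirling's series:
  ln(n!) ~ n ln n - n + (1/2) ln(2 pi n) + 1/(12n)  (error below 1/(360 n^3), negligible here)
  ln(241) = 5.4847969
  n ln n = 241 * 5.4847969 = 1321.8361
  (1/2) ln(2 pi * 241) = (1/2) ln(1514.2477) = 3.6613
  1/(12*241) = 0.0003
  ln(241!) ~ 1321.8361 - 241 + 3.6613 + 0.0003 = 1084.4977
Convert to base 2: log2(241!) = 1084.4977 / ln 2 = 1084.4977 / 0.69314718 = 1564.5995
ceil(1564.5995) = 1565


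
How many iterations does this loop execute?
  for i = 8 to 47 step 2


The loop variable i takes values starting at 8 and increments by 2 each iteration.
Sequence: i = 8, 10, 12, 14, 16, 18, 20, 22, 24, ...
The upper bound 47 is inclusive, so the count is floor((last - first) / step) + 1:
floor((47 - 8) / 2) + 1 = floor(39/2) + 1 = 19 + 1 = 20


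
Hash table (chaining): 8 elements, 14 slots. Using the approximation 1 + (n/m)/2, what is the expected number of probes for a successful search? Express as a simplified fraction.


Computing expected probes:
alpha = 8/14
= 1 + alpha/2
= 1 + 8/(2*14)
= (2*14 + 8) / (2*14)
= 36/28 = 9/7


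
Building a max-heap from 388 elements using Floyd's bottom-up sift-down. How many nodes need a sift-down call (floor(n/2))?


In a heap of 388 elements (0-indexed array):
  Last element index: 387
  Parent of last element: floor((387 - 1) / 2) = 193
  Internal nodes: indices 0 to 193
  Count = floor(388/2) = 194


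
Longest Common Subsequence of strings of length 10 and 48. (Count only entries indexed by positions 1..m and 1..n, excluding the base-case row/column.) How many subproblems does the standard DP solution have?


DP table indexed by positions in both strings.
First string: 10 positions
Second string: 48 positions
Total = 10 * 48 = 480


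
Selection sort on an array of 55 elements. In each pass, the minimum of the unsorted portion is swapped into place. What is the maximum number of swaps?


Selection sort performs one swap per pass:
  Pass 1: find min in positions 0 to 54, swap with position 0
  Pass 2: find min in positions 1 to 54, swap with position 1
  Pass 3: find min in positions 2 to 54, swap with position 2
  Pass 4: find min in positions 3 to 54, swap with position 3
  Pass 5: find min in positions 4 to 54, swap with position 4
  ... (49 more passes)
Total passes (and swaps) = n - 1 = 55 - 1 = 54


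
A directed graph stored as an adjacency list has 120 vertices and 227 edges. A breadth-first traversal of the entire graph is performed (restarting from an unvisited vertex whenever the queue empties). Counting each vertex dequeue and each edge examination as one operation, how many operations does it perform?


A full BFS traversal dequeues each vertex once and examines each edge once.
Vertex visits: 120
Edge visits: 227
V + E = 120 + 227 = 347


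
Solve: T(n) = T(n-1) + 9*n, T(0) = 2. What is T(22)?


Expanding the recurrence:
T(22) = T(21) + 9*22
       = T(20) + 9*21 + 9*22
       ...
       = T(0) + 9*(1 + 2 + ... + 22)
       = 2 + 9 * 22*23/2
       = 2 + 9 * 253
       = 2 + 2277 = 2279


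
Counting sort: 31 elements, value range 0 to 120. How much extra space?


n = 31 (output array)
k = 121 (count array for 121 distinct values)
Extra space = 31 + 121 = 152


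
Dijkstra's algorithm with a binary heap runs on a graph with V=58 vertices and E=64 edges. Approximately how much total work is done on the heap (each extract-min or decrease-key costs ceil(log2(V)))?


Dijkstra with a binary heap: each vertex is extracted once, each edge may relax once.
Each heap operation costs O(log V).
V + E = 58 + 64 = 122
ceil(log2(58)) = 6 (since 2^5 = 32 < 58 <= 64 = 2^6)
Total heap work = (V+E) * ceil(log2(V)) = 122 * 6 = 732


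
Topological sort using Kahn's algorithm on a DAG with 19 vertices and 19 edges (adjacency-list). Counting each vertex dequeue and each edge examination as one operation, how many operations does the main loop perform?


Kahn's algorithm:
  1. Compute in-degrees: O(V + E)
  2. Process queue: each vertex dequeued once (O(V))
     each edge examined once (O(E))
Total = V + E = 19 + 19 = 38


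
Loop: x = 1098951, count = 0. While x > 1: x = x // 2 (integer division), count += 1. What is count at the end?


The variable x halves each step:
x = 1098951 -> 549475 -> 274737 -> 137368 -> 68684 -> 34342 -> 17171 -> 8585 -> 4292 -> 2146 -> 1073 -> 536 -> 268 -> 134 -> 67 -> 33 -> 16 -> 8 -> 4 -> 2 -> 1
Number of halvings = floor(log2(1098951)) = 20


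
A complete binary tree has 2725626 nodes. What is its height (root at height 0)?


In a complete binary tree, level k holds nodes 2^k .. 2^(k+1)-1 (1-indexed).
Height = floor(log2(n)) = floor(log2(2725626)) = 21
Check: 2^21 = 2097152 <= 2725626 < 4194304 = 2^22


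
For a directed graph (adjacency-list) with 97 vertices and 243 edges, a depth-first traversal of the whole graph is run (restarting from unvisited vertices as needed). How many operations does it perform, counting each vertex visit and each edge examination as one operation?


A full DFS traversal visits each vertex once and examines each edge once.
V = 97
E = 243
Sum = 97 + 243 = 340


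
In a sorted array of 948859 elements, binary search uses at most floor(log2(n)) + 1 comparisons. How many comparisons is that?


Halving sequence: 948859 -> 474429 -> 237214 -> 118607 -> 59303 -> 29651 -> 14825 -> 7412 -> 3706 -> 1853 -> 926 -> 463 -> 231 -> 115 -> 57 -> 28 -> 14 -> 7 -> 3 -> 1
Number of halvings = 19
Max comparisons = 19 + 1 = 20


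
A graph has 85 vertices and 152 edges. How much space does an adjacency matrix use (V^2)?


Adjacency matrix: V x V grid of entries
Space = V^2 = 85^2 = 85 * 85 = 7225


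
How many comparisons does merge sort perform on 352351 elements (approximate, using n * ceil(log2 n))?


Recursion depth: ceil(log2(352351)) = 19
Each recursion level merges n = 352351 elements
Total = 352351 * 19 = 6694669


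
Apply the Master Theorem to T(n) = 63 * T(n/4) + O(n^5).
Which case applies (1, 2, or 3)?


The Master Theorem: T(n) = a*T(n/b) + O(n^c)
  a = 63, b = 4, c = 5
log_b(a) = log_4(63) ~ 2.989
Compare b^c with a: 4^5 = 1024 > 63, so c > log_b(a).
Since c > log_b(a), Case 3 applies.
T(n) = O(n^5)
Master Theorem case = 3


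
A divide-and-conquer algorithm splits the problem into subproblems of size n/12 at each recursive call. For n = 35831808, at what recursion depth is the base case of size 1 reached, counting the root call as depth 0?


At each depth, the problem size is divided by 12:
  Depth 0: problem size = 35831808
  Depth 1: problem size = 2985984
  Depth 2: problem size = 248832
  Depth 3: problem size = 20736
  Depth 4: problem size = 1728
  Depth 5: problem size = 144
  Depth 6: problem size = 12
  Depth 7: problem size = 1 (base case)
The base case is reached at depth log_12(35831808) = 7 (the tree has 8 levels counting depth 0, but the depth asked for is 7).
Recursion depth = 7


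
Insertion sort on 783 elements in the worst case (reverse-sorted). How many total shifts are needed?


In the worst case (reverse-sorted), each element shifts past all previous:
  Element 1: 1 shifts
  Element 2: 2 shifts
  Element 3: 3 shifts
  Element 4: 4 shifts
  Element 5: 5 shifts
  ...
  Element 782: 782 shifts
Total = 1 + 2 + ... + 782
= 783*(783-1)/2 = 306153


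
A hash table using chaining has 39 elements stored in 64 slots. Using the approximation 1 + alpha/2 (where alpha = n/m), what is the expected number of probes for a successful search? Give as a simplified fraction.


Load factor alpha = n/m = 39/64
Expected probes = 1 + alpha/2 = 1 + 39/(2*64)
= 1 + 39/128
= 128/128 + 39/128
= 167/128


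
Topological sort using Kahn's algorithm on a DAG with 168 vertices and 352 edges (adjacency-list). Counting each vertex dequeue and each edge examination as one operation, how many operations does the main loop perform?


Kahn's algorithm:
  1. Compute in-degrees: O(V + E)
  2. Process queue: each vertex dequeued once (O(V))
     each edge examined once (O(E))
Total = V + E = 168 + 352 = 520


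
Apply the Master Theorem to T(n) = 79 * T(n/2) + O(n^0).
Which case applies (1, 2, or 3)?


The Master Theorem: T(n) = a*T(n/b) + O(n^c)
  a = 79, b = 2, c = 0
log_b(a) = log_2(79) ~ 6.304
Compare b^c with a: 2^0 = 1 < 79, so c < log_b(a).
Since c < log_b(a), Case 1 applies.
T(n) = O(n^(log_2 79)) ~ O(n^6.304)
Master Theorem case = 1


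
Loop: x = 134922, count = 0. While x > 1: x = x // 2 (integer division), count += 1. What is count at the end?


The variable x halves each step:
x = 134922 -> 67461 -> 33730 -> 16865 -> 8432 -> 4216 -> 2108 -> 1054 -> 527 -> 263 -> 131 -> 65 -> 32 -> 16 -> 8 -> 4 -> 2 -> 1
Number of halvings = floor(log2(134922)) = 17


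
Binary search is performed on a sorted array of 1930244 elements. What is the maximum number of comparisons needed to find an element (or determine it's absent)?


Binary search halves the search space each comparison:
  Step 1: search space = 1930244 -> 965122
  Step 2: search space = 965122 -> 482561
  Step 3: search space = 482561 -> 241280
  Step 4: search space = 241280 -> 120640
  Step 5: search space = 120640 -> 60320
  Step 6: search space = 60320 -> 30160
  Step 7: search space = 30160 -> 15080
  Step 8: search space = 15080 -> 7540
  Step 9: search space = 7540 -> 3770
  Step 10: search space = 3770 -> 1885
  Step 11: search space = 1885 -> 942
  Step 12: search space = 942 -> 471
  Step 13: search space = 471 -> 235
  Step 14: search space = 235 -> 117
  Step 15: search space = 117 -> 58
  Step 16: search space = 58 -> 29
  Step 17: search space = 29 -> 14
  Step 18: search space = 14 -> 7
  Step 19: search space = 7 -> 3
  Step 20: search space = 3 -> 1
  Step 21: search space = 1 (final check)
Maximum comparisons = floor(log2(1930244)) + 1 = 20 + 1 = 21


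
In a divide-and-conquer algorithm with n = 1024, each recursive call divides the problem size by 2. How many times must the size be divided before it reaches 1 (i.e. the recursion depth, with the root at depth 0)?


Number of divisions = log_2(1024)
Sizes: 1024 -> 512 -> 256 -> 128 -> 64 -> 32 -> 16 -> 8 -> 4 -> 2 -> 1 (10 divisions)
Recursion depth = 10


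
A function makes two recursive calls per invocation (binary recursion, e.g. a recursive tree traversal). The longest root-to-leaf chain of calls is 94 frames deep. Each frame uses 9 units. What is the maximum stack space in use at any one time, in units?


Binary recursion: the two calls run one after the other, so only one root-to-leaf chain of frames is on the stack at a time.
Maximum depth (longest chain) = 94 frames
Each frame = 9 units
Max stack space = 94 * 9 = 846


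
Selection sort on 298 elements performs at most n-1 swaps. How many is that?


Each of the 297 passes places one element in its final position.
Pass 1: swap minimum into position 0
Pass 2: swap minimum of remaining into position 1
...
Pass 297: last two elements, one swap
Maximum swaps = 298 - 1 = 297


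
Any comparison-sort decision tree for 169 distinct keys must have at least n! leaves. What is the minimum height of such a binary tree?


A binary decision tree of height h has at most 2^h leaves and needs at least n! of them, so h >= ceil(log2(n!)).
169! is far too large to multiply out, so use Stirling's series:
  ln(n!) ~ n ln n - n + (1/2) ln(2 pi n) + 1/(12n)  (error below 1/(360 n^3), negligible here)
  ln(169) = 5.1298987
  n ln n = 169 * 5.1298987 = 866.9529
  (1/2) ln(2 pi * 169) = (1/2) ln(1061.8583) = 3.4839
  1/(12*169) = 0.0005
  ln(169!) ~ 866.9529 - 169 + 3.4839 + 0.0005 = 701.4373
Convert to base 2: log2(169!) = 701.4373 / ln 2 = 701.4373 / 0.69314718 = 1011.9601
ceil(1011.9601) = 1012


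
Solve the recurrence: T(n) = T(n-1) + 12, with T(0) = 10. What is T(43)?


Unrolling the recurrence:
T(43) = T(42) + 12
       = T(41) + 12 + 12
       = T(40) + 12*3
       ...
       = T(0) + 12*43
       = 10 + 516 = 526


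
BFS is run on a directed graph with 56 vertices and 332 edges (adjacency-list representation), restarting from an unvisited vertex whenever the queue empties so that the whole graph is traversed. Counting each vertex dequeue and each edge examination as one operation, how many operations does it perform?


A full BFS traversal dequeues each vertex exactly once and examines each directed edge exactly once.
V = 56 (vertex processing cost)
E = 332 (edge examination cost)
Total operations proportional to V + E = 56 + 332 = 388


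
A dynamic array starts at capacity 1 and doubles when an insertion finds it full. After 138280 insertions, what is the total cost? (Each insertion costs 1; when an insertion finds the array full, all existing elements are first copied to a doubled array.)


Insertion cost: 138280 (one per element)
Resizes occur just before inserting elements 2, 3, 5, 9, ...
Elements copied at each resize: 1 + 2 + 4 + 8 + 16 + 32 + 64 + 128 + 256 + 512 + 1024 + 2048 + 4096 + 8192 + 16384 + 32768 + 65536 + 131072
Sum of copies = 262143 (geometric series: 2^k - 1)
Total = 138280 + 262143 = 400423


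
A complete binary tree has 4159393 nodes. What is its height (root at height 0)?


In a complete binary tree, level k holds nodes 2^k .. 2^(k+1)-1 (1-indexed).
Height = floor(log2(n)) = floor(log2(4159393)) = 21
Check: 2^21 = 2097152 <= 4159393 < 4194304 = 2^22


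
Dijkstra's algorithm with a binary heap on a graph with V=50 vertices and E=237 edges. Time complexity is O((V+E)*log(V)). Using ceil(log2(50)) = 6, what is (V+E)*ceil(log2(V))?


Dijkstra with a binary heap: each vertex is extracted once, each edge may relax once.
Each heap operation costs O(log V).
V + E = 50 + 237 = 287
ceil(log2(50)) = 6 (since 2^5 = 32 < 50 <= 64 = 2^6)
Total heap work = (V+E) * ceil(log2(V)) = 287 * 6 = 1722


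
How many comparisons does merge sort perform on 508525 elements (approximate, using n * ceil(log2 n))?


Recursion depth: ceil(log2(508525)) = 19
Each recursion level merges n = 508525 elements
Total = 508525 * 19 = 9661975


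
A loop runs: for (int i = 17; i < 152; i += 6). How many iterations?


Loop starts at i = 17, increments by 6, stops when i >= 152.
Number of iterations = ceil((152 - 17) / 6)
= ceil(135 / 6)
= 23


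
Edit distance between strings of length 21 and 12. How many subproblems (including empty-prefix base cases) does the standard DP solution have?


The table includes base cases (empty prefixes).
Rows: (m+1) = 22
Columns: (n+1) = 13
Total = 22 * 13 = 286


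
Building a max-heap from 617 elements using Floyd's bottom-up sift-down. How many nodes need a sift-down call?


In a heap of 617 elements (0-indexed array):
  Last element index: 616
  Parent of last element: floor((616 - 1) / 2) = 307
  Internal nodes: indices 0 to 307
  Count = floor(617/2) = 308


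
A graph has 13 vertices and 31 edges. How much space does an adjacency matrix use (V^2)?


Adjacency matrix: V x V grid of entries
Space = V^2 = 13^2 = 13 * 13 = 169


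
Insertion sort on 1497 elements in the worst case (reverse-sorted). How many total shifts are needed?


In the worst case (reverse-sorted), each element shifts past all previous:
  Element 1: 1 shifts
  Element 2: 2 shifts
  Element 3: 3 shifts
  Element 4: 4 shifts
  Element 5: 5 shifts
  ...
  Element 1496: 1496 shifts
Total = 1 + 2 + ... + 1496
= 1497*(1497-1)/2 = 1119756


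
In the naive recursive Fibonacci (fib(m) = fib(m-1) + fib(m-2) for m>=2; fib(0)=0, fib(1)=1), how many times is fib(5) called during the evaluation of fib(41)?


Let N(m) = number of times fib(m) is called while evaluating fib(41).
N(41) = 1 (the initial call).
N(40) = 1 (only fib(41) calls it).
For 1 <= m <= 39: fib(m) is called by fib(m+1) and fib(m+2), so
  N(m) = N(m+1) + N(m+2).
fib(0) is called only by fib(2), so N(0) = N(2).
Walk down from m=41:
  N(41)=1, N(40)=1, N(39)=2, N(38)=3, N(37)=5, N(36)=8, N(35)=13, N(34)=21, N(33)=34, N(32)=55, N(31)=89, N(30)=144, N(29)=233, N(28)=377, N(27)=610, N(26)=987, N(25)=1597, N(24)=2584, N(23)=4181, N(22)=6765, N(21)=10946, N(20)=17711, N(19)=28657, N(18)=46368, N(17)=75025, N(16)=121393, N(15)=196418, N(14)=317811, N(13)=514229, N(12)=832040, N(11)=1346269, N(10)=2178309, N(9)=3524578, N(8)=5702887, N(7)=9227465, N(6)=14930352, N(5)=24157817
N(5) = 24157817


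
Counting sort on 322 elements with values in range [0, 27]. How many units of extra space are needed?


Output array size: 322 (to store sorted result)
Count array size: 28 (one slot per possible value, range 0 to 27)
Total extra space = 322 + 28 = 350


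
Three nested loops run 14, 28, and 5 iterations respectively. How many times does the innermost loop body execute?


Loop 1 (outermost): 14 iterations
Loop 2 (middle): 28 iterations per outer
Loop 3 (innermost): 5 iterations per middle
Total = 14 * 28 * 5 = 1960


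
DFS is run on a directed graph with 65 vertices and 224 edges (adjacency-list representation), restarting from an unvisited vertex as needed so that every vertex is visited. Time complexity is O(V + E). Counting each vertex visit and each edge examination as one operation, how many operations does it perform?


A full DFS traversal processes each vertex exactly once (push/pop on stack).
Each directed edge is examined once.
V = 65, E = 224
V + E = 289
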